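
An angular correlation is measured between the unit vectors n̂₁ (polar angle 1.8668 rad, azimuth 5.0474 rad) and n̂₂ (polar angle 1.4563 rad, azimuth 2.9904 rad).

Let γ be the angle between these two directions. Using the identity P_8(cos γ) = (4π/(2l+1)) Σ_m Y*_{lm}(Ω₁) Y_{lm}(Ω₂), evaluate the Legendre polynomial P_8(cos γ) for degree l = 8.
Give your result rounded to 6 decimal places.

-0.133259

Expand P_8 via completeness: Σ_{m} conj(Y_{8,m}) at Ω₁ times Y_{8,m} at Ω₂ —
  m=-8: (-0.32337 + 0.16082j) × (0.17285 + 0.45748j) = -0.12946 - 0.12013j  (running Σ = -0.12946 - 0.12013j)
  m=-7: (0.31496 + 0.30803j) × (-0.11030 - 0.19606j) = 0.02565 - 0.09573j  (running Σ = -0.10381 - 0.21586j)
  m=-6: (0.03388 - 0.07210j) × (-0.17927 - 0.22925j) = -0.02260 + 0.00516j  (running Σ = -0.12641 - 0.21070j)
  m=-5: (0.32557 + 0.03407j) × (0.18343 + 0.17293j) = 0.05383 + 0.06255j  (running Σ = -0.07259 - 0.14815j)
  m=-4: (-0.04804 - 0.20446j) × (0.18208 + 0.12585j) = 0.01698 - 0.04327j  (running Σ = -0.05560 - 0.19143j)
  m=-3: (0.20141 - 0.12790j) × (-0.23459 - 0.11436j) = -0.06188 + 0.00697j  (running Σ = -0.11748 - 0.18446j)
  m=-2: (-0.19908 - 0.15773j) × (-0.18031 - 0.05625j) = 0.02702 + 0.03964j  (running Σ = -0.09045 - 0.14482j)
  m=-1: (0.06399 - 0.18382j) × (0.26078 + 0.03973j) = 0.02399 - 0.04540j  (running Σ = -0.06646 - 0.19021j)
  m=0: (-0.26443 + 0.00000j) × (0.17908 + 0.00000j) = -0.04736 + 0.00000j  (running Σ = -0.11382 - 0.19021j)
  m=1: (-0.06399 - 0.18382j) × (-0.26078 + 0.03973j) = 0.02399 + 0.04540j  (running Σ = -0.08982 - 0.14482j)
  m=2: (-0.19908 + 0.15773j) × (-0.18031 + 0.05625j) = 0.02702 - 0.03964j  (running Σ = -0.06280 - 0.18446j)
  m=3: (-0.20141 - 0.12790j) × (0.23459 - 0.11436j) = -0.06188 - 0.00697j  (running Σ = -0.12467 - 0.19143j)
  m=4: (-0.04804 + 0.20446j) × (0.18208 - 0.12585j) = 0.01698 + 0.04327j  (running Σ = -0.10769 - 0.14815j)
  m=5: (-0.32557 + 0.03407j) × (-0.18343 + 0.17293j) = 0.05383 - 0.06255j  (running Σ = -0.05386 - 0.21070j)
  m=6: (0.03388 + 0.07210j) × (-0.17927 + 0.22925j) = -0.02260 - 0.00516j  (running Σ = -0.07646 - 0.21586j)
  m=7: (-0.31496 + 0.30803j) × (0.11030 - 0.19606j) = 0.02565 + 0.09573j  (running Σ = -0.05081 - 0.12013j)
  m=8: (-0.32337 - 0.16082j) × (0.17285 - 0.45748j) = -0.12946 + 0.12013j  (running Σ = -0.18027 + 0.00000j)
Σ over m = -0.18027 + 0.00000j; ×(4π/17) → -0.13326 + 0.00000j. Real part: -0.133259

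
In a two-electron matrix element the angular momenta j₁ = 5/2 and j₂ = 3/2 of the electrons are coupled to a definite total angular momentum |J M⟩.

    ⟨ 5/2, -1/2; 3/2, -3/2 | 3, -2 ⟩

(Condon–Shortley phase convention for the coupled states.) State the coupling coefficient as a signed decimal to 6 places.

+√(1/2) = +0.707107

triangle: 1!×4!×2!/8! = 48/40320
(j±m)!: 2!×3!×0!×3!×1!×5! = 8640
prefactor² = (2J+1)×Δ×N² = 72
  k=0: +1/(0!×1!×3!×0!×1!×2!) = 1/12
Σ = 1/12  ⇒  CG² = 72×(1/12)² = 1/2
CG = +√(1/2) = +0.707107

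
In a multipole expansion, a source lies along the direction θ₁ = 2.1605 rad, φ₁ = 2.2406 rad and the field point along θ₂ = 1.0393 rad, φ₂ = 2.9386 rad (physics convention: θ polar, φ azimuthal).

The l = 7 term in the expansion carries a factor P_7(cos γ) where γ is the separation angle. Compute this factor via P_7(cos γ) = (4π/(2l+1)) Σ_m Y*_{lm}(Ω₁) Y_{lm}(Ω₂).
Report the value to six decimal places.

Expand P_7 via completeness: Σ_{m} conj(Y_{7,m}) at Ω₁ times Y_{7,m} at Ω₂ —
  [-7]  conj(Y_{7,-7})(Ω₁) = (-0.136923, 0.003254) ; Y_{7,-7}(Ω₂) = (-0.026409, -0.174919) ; Δ = (0.004185, 0.023864)
  [-6]  conj(Y_{7,-6})(Ω₁) = (-0.219212, -0.263681) ; Y_{7,-6}(Ω₂) = (0.134477, 0.365178) ; Δ = (0.066812, -0.115510)
  [-5]  conj(Y_{7,-5})(Ω₁) = (0.090505, -0.430051) ; Y_{7,-5}(Ω₂) = (-0.215615, -0.347117) ; Δ = (-0.168792, 0.061310)
  [-4]  conj(Y_{7,-4})(Ω₁) = (0.177829, -0.088633) ; Y_{7,-4}(Ω₂) = (0.047955, 0.050574) ; Δ = (0.013010, 0.004743)
  [-3]  conj(Y_{7,-3})(Ω₁) = (-0.214722, -0.100724) ; Y_{7,-3}(Ω₂) = (0.262641, 0.183165) ; Δ = (-0.037946, -0.065784)
  [-2]  conj(Y_{7,-2})(Ω₁) = (-0.073564, -0.312509) ; Y_{7,-2}(Ω₂) = (-0.206821, -0.088905) ; Δ = (-0.012569, 0.071174)
  [-1]  conj(Y_{7,-1})(Ω₁) = (-0.069089, 0.087240) ; Y_{7,-1}(Ω₂) = (-0.231223, -0.047592) ; Δ = (0.020127, -0.016884)
  [+0]  conj(Y_{7,0})(Ω₁) = (-0.335167, -0.000000) ; Y_{7,0}(Ω₂) = (0.258158, 0.000000) ; Δ = (-0.086526, -0.000000)
  [+1]  conj(Y_{7,1})(Ω₁) = (0.069089, 0.087240) ; Y_{7,1}(Ω₂) = (0.231223, -0.047592) ; Δ = (0.020127, 0.016884)
  [+2]  conj(Y_{7,2})(Ω₁) = (-0.073564, 0.312509) ; Y_{7,2}(Ω₂) = (-0.206821, 0.088905) ; Δ = (-0.012569, -0.071174)
  [+3]  conj(Y_{7,3})(Ω₁) = (0.214722, -0.100724) ; Y_{7,3}(Ω₂) = (-0.262641, 0.183165) ; Δ = (-0.037946, 0.065784)
  [+4]  conj(Y_{7,4})(Ω₁) = (0.177829, 0.088633) ; Y_{7,4}(Ω₂) = (0.047955, -0.050574) ; Δ = (0.013010, -0.004743)
  [+5]  conj(Y_{7,5})(Ω₁) = (-0.090505, -0.430051) ; Y_{7,5}(Ω₂) = (0.215615, -0.347117) ; Δ = (-0.168792, -0.061310)
  [+6]  conj(Y_{7,6})(Ω₁) = (-0.219212, 0.263681) ; Y_{7,6}(Ω₂) = (0.134477, -0.365178) ; Δ = (0.066812, 0.115510)
  [+7]  conj(Y_{7,7})(Ω₁) = (0.136923, 0.003254) ; Y_{7,7}(Ω₂) = (0.026409, -0.174919) ; Δ = (0.004185, -0.023864)
Accumulated sum (-0.316872, 0.000000); after 4π/(2l+1) scaling, (-0.265462, 0.000000) ⇒ P_7 = -0.265462

-0.265462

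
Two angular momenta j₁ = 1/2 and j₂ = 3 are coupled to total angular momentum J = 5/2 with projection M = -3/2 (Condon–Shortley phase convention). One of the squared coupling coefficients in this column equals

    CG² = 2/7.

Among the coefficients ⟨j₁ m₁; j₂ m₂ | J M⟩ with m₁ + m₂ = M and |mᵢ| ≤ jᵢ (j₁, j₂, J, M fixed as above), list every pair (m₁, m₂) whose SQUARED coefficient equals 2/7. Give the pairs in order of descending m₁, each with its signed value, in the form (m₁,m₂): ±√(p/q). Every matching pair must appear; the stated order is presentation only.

(-1/2,-1): −√(2/7)

Admissible pairs with m₁+m₂ = M = -3/2: (-1/2,-1), (1/2,-2)
  (m₁,m₂)=(1/2,-2): CG² = 5/7, CG = +√(5/7)
  (m₁,m₂)=(-1/2,-1): CG² = 2/7, CG = −√(2/7)   ← matches the target
Pairs with CG² = 2/7: (-1/2,-1): −√(2/7)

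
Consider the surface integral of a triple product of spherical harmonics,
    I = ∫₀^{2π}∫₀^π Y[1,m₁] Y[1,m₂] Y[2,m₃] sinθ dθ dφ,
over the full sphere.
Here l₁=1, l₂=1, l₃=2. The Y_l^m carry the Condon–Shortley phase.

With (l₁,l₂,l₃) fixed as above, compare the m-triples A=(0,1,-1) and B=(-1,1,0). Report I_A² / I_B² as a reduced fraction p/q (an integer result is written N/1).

3/1

Same 1,1,2: normalisation and zero-m 3j drop out of the ratio.
A: Δ: 0! 2! 2! / 5! → 1/30; sum: t=0:+1/2 = 1/2; 3j²(1 1 2; 0 1 -1) = Δ·Π!·Σ² = 1/10  (sign -1)
B: Δ: 0! 2! 2! / 5! → 1/30; sum: t=0:+1/4 = 1/4; 3j²(1 1 2; -1 1 0) = Δ·Π!·Σ² = 1/30  (sign +1)
I_A²/I_B² = (1/10)/(1/30) = 3/1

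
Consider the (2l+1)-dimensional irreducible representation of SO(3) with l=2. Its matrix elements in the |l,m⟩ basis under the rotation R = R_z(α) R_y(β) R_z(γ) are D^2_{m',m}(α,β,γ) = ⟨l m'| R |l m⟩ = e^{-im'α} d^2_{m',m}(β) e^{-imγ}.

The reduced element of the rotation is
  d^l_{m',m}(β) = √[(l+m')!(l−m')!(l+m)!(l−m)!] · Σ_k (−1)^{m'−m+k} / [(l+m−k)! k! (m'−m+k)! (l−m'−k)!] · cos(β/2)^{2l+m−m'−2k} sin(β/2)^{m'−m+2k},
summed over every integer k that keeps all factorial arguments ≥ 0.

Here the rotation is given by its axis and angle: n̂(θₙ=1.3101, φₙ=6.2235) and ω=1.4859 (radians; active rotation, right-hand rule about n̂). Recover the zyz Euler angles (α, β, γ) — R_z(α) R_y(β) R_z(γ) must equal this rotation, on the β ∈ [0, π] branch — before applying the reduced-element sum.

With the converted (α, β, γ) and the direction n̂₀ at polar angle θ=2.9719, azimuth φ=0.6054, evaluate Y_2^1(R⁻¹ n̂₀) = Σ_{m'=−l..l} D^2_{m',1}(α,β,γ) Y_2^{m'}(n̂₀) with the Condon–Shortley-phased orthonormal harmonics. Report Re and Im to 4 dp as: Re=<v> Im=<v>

Axis–angle → zyz. n̂ = (sinθₙcosφₙ, sinθₙsinφₙ, cosθₙ) = (+0.964490, -0.057634, +0.257753), ω = 1.4859.
R = I cosω + sinω [n̂]ₓ + (1−cosω) n̂n̂ᵀ gives
  R = [+0.936157, -0.307699, +0.170094; +0.205951, +0.087834, -0.974612; +0.284947, +0.947421, +0.145598]
β = atan2(√(R₁₃²+R₂₃²), R₃₃) = 1.424679; α = atan2(R₂₃, R₁₃) mod 2π = 4.885173; γ = atan2(R₃₂, −R₃₁) mod 2π = 1.862951
Need the full column D^2_{m',1} for m'=−2..2 at α=4.8852, β=1.4247, γ=1.8630.
cos(β/2)=0.756835, sin(β/2)=0.653606
d^2_{-2,1}: single k=3 term ⇒ +0.422649;  D = -0.022565+0.422046i
d^2_{-1,1}: k∈[2..3] ⇒ +0.734101 -0.182501 = +0.551600;  D = -0.547675+0.065689i
d^2_{0,1}: k∈[1..2] ⇒ +0.694057 -0.517637 = +0.176420;  D = -0.050812-0.168944i
d^2_{1,1}: k∈[0..1] ⇒ +0.328099 -0.734101 = -0.406002;  D = -0.362905+0.182039i
d^2_{2,1}: single k=0 term ⇒ -0.566695;  D = -0.337392-0.455313i
Y_2^{m'}(θ=2.9719,φ=0.6054) and Σ D·Y over m':
  (-0.0226+0.4220i)·(+0.0039-0.0103i)  (-0.5477+0.0657i)·(-0.1057+0.0732i)  (-0.0508-0.1689i)·(+0.6038+0.0000i)  (-0.3629+0.1820i)·(+0.1057+0.0732i)  (-0.3374-0.4553i)·(+0.0039+0.0103i)
Y_2^1(R⁻¹ n̂) = -0.021623-0.159718i

Re=-0.0216 Im=-0.1597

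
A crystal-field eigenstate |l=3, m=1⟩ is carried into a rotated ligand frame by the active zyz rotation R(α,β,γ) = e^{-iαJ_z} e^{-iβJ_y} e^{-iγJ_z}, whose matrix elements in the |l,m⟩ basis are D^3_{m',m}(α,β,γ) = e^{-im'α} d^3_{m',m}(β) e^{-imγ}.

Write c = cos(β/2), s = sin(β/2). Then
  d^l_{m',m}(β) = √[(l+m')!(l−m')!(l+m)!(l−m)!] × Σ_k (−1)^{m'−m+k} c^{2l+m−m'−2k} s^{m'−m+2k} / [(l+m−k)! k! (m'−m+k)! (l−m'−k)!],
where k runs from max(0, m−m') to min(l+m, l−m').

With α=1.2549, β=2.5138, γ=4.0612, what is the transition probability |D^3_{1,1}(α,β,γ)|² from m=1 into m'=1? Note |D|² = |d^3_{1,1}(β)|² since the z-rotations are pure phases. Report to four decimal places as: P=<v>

P=0.1626

First d^3_{1,1}(β=2.5138), then the phase factors e^{-i(1)α} and e^{-i(1)γ}:
c=cos(2.513800/2)=0.308767, s=sin(2.513800/2)=0.951138; N=√[24·2·24·2]=48.000000
The bounds max(0,m−m')=0 and min(l+m,l−m')=2 give 3 terms
  k=0: (−1)^0·48.0000/(48)·0.3088^6·0.9511^0 = +0.000867
  k=1: (−1)^1·48.0000/(6)·0.3088^4·0.9511^2 = -0.065781
  k=2: (−1)^2·48.0000/(8)·0.3088^2·0.9511^4 = +0.468151
d^3_{1,1}(2.5138) = +0.000867 -0.065781 +0.468151 = +0.403237
|D^3_{1,1}|² = |d^3_{1,1}(β)|² = (+0.403237)² = 0.162600 (the z-rotation phases have unit modulus)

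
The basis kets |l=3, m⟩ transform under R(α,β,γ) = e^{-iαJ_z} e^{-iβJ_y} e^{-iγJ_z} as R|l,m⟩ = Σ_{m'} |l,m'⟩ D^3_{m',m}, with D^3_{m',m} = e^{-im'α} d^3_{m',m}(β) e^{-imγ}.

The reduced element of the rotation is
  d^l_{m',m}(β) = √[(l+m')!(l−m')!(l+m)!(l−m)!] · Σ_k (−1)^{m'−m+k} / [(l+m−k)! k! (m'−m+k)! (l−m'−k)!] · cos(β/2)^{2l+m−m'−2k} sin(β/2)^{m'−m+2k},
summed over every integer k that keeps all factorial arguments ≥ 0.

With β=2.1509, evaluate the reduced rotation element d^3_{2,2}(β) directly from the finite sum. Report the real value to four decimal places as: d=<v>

d^3_{2,2}(β=2.1509) via the finite sum:
c=cos(2.150900/2)=0.475336, s=sin(2.150900/2)=0.879804; N=√[120·1·120·1]=120.000000
k∈{0,1} keeps every argument non-negative
  k=0: (−1)^0·120.0000/(120)·0.4753^6·0.8798^0 = +0.011535
  k=1: (−1)^1·120.0000/(24)·0.4753^4·0.8798^2 = -0.197581
d^3_{2,2}(2.1509) = +0.011535 -0.197581 = -0.186047

d=-0.1860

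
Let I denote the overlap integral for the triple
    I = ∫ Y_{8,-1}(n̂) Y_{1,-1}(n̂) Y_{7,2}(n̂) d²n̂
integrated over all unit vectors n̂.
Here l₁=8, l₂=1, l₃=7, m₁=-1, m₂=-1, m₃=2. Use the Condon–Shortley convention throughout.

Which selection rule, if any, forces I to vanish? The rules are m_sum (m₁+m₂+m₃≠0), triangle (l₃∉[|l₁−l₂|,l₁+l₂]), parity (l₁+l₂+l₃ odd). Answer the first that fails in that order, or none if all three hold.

none

Σmᵢ = 0  ✓
l₃∈[|l₁−l₂|,l₁+l₂]=[7,9], have l₃=7  ✓
Σlᵢ = 16 ⇒ even  ✓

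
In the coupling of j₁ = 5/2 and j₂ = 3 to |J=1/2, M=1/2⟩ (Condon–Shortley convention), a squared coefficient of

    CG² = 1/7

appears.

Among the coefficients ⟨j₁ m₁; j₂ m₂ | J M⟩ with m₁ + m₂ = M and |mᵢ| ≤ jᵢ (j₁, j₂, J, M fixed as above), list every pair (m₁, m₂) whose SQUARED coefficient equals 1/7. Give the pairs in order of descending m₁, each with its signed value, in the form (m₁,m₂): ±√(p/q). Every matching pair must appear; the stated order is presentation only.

(1/2,0): +√(1/7)

Admissible pairs with m₁+m₂ = M = 1/2: (-5/2,3), (-3/2,2), (-1/2,1), (1/2,0), (3/2,-1), (5/2,-2)
  (m₁,m₂)=(5/2,-2): CG² = 1/21, CG = +√(1/21)
  (m₁,m₂)=(3/2,-1): CG² = 2/21, CG = −√(2/21)
  (m₁,m₂)=(1/2,0): CG² = 1/7, CG = +√(1/7)   ← matches the target
  (m₁,m₂)=(-1/2,1): CG² = 4/21, CG = −√(4/21)
  (m₁,m₂)=(-3/2,2): CG² = 5/21, CG = +√(5/21)
  (m₁,m₂)=(-5/2,3): CG² = 2/7, CG = −√(2/7)
Pairs with CG² = 1/7: (1/2,0): +√(1/7)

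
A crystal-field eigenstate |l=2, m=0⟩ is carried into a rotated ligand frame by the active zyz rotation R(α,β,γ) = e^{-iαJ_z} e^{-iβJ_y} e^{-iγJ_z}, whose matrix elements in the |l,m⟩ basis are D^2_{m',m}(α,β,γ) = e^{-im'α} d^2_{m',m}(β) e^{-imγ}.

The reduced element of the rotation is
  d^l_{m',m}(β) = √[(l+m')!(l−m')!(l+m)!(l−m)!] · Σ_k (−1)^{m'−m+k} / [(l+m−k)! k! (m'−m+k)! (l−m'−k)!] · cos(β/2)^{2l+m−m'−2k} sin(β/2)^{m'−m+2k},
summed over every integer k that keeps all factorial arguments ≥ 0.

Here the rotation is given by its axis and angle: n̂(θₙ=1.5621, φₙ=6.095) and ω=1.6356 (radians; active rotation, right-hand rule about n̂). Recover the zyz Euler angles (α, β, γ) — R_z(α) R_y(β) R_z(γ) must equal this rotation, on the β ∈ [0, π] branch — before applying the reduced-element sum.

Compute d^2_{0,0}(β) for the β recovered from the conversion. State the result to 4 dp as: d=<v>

d=-0.4937

Axis–angle → zyz. n̂ = (sinθₙcosφₙ, sinθₙsinφₙ, cosθₙ) = (+0.982308, -0.187069, +0.008696), ω = 1.6356.
R = I cosω + sinω [n̂]ₓ + (1−cosω) n̂n̂ᵀ gives
  R = [+0.962658, -0.204338, -0.177581; -0.186982, -0.027497, -0.981978; +0.195772, +0.978514, -0.064678]
β = atan2(√(R₁₃²+R₂₃²), R₃₃) = 1.635519; α = atan2(R₂₃, R₁₃) mod 2π = 4.533482; γ = atan2(R₃₂, −R₃₁) mod 2π = 1.768260
d^2_{0,0}(β=1.6355) via the finite sum:
Half-angle: c=0.683858, s=0.729616. N=√(2·2·2·2)=4.000000
k: max(0,(0)−(0))=0 … min(2+(0),2−(0))=2
  k=0: (−1)^0·4.0000/(4)·0.6839^4·0.7296^0 = +0.218707
  k=1: (−1)^1·4.0000/(1)·0.6839^2·0.7296^2 = -0.995817
  k=2: (−1)^2·4.0000/(4)·0.6839^0·0.7296^4 = +0.283385
d^2_{0,0}(1.6355) = +0.218707 -0.995817 +0.283385 = -0.493725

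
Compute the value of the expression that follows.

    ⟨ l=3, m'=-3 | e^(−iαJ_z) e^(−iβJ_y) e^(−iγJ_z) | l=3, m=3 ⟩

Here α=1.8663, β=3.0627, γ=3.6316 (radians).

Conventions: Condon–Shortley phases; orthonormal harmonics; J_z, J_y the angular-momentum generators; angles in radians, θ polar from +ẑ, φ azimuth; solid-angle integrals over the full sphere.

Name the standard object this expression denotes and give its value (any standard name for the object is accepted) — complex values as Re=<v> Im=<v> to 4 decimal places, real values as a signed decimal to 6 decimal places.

This is a Wigner D-matrix element — the rotation-matrix element ⟨l m'| R(α,β,γ) |l m⟩ in the angular-momentum basis.
Split into d^3_{-3,3}(β=3.0627) × two z-phases.
c=cos(3.062700/2)=0.039436, s=sin(3.062700/2)=0.999222; N=√[1·720·720·1]=720.000000
The bounds max(0,m−m')=6 and min(l+m,l−m')=6 give 1 term
  k=6: (−1)^0·720.0000/(720)·0.0394^0·0.9992^6 = +0.995342
d^3_{-3,3}(3.0627) = +0.995342
Attach z-rotation phases: D = e^{-i(-3)(1.8663)}·(+0.995342)·e^{-i(3)(3.6316)} = +0.548391+0.830646i

Wigner D-matrix element, Re=0.5484 Im=0.8306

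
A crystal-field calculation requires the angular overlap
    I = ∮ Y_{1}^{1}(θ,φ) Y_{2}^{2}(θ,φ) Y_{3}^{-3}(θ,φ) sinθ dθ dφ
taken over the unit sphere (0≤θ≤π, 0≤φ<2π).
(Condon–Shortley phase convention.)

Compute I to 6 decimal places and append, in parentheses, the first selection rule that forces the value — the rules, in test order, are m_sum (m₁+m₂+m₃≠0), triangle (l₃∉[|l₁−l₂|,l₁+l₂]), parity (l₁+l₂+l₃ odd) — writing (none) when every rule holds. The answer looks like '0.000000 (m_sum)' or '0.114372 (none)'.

m-sum 0 ✓  L=6 even ✓  1≤3≤3 ✓
Π(2lᵢ+1) = 3×5×7 = 105
triangle coeff Δ(1,2,3) = 1/105
Σ_t [0,0]: t=0:+1/4 = 1/4
(3j)²=3/35 [(1 2 3; 0 0 0)], sign=-1
Σ_t [0,0]: t=0:+1/48 = 1/48
(3j)²=1/7 [(1 2 3; 1 2 -3)], sign=+1
⇒ 4πI² = 9/7
I = (-1)√(9/7/(4π)) = -0.31986543
No selection rule forces the value: the integral is nonzero (none).

-0.319865 (none)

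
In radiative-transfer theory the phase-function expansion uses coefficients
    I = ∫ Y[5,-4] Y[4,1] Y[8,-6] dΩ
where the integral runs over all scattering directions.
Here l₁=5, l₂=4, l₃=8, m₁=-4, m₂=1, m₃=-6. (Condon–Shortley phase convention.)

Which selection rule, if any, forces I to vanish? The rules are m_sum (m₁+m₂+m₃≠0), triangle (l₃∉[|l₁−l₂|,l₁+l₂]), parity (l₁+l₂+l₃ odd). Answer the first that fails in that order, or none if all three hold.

m₁+m₂+m₃ = -4 + 1 − 6 = -9  ✗
triangle: |5−4|=1 ≤ l₃=8 ≤ 5+4=9
parity: l₁+l₂+l₃ = 17 is odd

m_sum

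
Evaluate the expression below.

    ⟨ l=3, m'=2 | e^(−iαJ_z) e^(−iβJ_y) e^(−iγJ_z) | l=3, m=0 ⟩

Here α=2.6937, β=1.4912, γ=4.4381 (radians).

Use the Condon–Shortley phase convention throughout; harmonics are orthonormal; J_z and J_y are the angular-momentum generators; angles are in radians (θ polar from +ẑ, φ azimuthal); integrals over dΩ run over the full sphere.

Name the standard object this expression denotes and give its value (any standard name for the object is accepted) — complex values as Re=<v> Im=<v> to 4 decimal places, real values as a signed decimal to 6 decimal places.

Wigner D-matrix element, Re=0.0676 Im=0.0845

This is a Wigner D-matrix element — the rotation-matrix element ⟨l m'| R(α,β,γ) |l m⟩ in the angular-momentum basis.
D^3_{2,0}(2.6937,1.4912,4.4381) = e^{-i·2·2.6937}·d^3_{2,0}(1.4912)·e^{-i·0·4.4381}. Compute d first:
With c≡cos(β/2)=0.734681 and s≡sin(β/2)=0.678413, N=[120·1·6·6]^{1/2}=65.726707
The bounds max(0,m−m')=0 and min(l+m,l−m')=1 give 2 terms
  k=0: (−1)^2·65.7267/(12)·0.7347^4·0.6784^2 = +0.734419
  k=1: (−1)^3·65.7267/(12)·0.7347^2·0.6784^4 = -0.626230
d^3_{2,0}(1.4912) = +0.734419 -0.626230 = +0.108188
Phases: e^{-i·(2)·2.6937}=+0.624906+0.780700i, e^{-i·(0)·4.4381}=+1.000000+0.000000i ⇒ D=+0.067608+0.084463i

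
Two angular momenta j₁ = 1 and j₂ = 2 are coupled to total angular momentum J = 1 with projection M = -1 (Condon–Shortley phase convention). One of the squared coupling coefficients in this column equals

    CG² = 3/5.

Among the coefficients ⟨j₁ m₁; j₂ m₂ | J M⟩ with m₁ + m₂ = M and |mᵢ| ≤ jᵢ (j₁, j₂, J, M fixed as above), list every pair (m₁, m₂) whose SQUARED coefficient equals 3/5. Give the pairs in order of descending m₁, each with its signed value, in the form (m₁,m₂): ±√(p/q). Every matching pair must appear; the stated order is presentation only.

Admissible pairs with m₁+m₂ = M = -1: (-1,0), (0,-1), (1,-2)
  (m₁,m₂)=(1,-2): CG² = 3/5, CG = +√(3/5)   ← matches the target
  (m₁,m₂)=(0,-1): CG² = 3/10, CG = −√(3/10)
  (m₁,m₂)=(-1,0): CG² = 1/10, CG = +√(1/10)
Pairs with CG² = 3/5: (1,-2): +√(3/5)

(1,-2): +√(3/5)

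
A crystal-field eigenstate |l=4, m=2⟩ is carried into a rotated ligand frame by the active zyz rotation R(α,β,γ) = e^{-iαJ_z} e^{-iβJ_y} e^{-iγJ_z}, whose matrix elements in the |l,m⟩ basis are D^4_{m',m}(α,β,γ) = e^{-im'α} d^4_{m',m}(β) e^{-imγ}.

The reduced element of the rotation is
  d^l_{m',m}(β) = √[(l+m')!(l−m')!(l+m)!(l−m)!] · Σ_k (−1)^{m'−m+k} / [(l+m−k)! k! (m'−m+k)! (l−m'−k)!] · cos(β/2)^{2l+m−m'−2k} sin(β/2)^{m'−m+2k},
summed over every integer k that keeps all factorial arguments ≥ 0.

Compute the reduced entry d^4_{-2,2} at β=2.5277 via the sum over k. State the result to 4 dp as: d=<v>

d^4_{-2,2}(β=2.5277) via the finite sum:
c=cos(2.527700/2)=0.302149, s=sin(2.527700/2)=0.953261; N=√[2·720·720·2]=1440.000000
Admissible k: 4..6 (factorial args all ≥0)
  k=4: (−1)^0·1440.0000/(96)·0.3021^4·0.9533^4 = +0.103234
  k=5: (−1)^1·1440.0000/(120)·0.3021^2·0.9533^6 = -0.822042
  k=6: (−1)^2·1440.0000/(1440)·0.3021^0·0.9533^8 = +0.681857
d^4_{-2,2}(2.5277) = +0.103234 -0.822042 +0.681857 = -0.036951

d=-0.0370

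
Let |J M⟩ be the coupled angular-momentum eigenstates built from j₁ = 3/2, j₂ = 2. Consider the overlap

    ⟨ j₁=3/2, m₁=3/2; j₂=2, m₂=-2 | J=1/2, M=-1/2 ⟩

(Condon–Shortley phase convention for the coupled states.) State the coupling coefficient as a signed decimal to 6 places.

j₁+j₂−J=3  J+j₁−j₂=0  J−j₁+j₂=1  j₁+j₂+J+1=5
(j₁±m₁, j₂±m₂, J±M) = (3,0,0,4,0,1)
P² = 72/5
sum k=0..0:
  [0] +1/6 = 1/6
S = 1/6
C² = P²·S² = 2/5 ; C = +0.632456

+0.632456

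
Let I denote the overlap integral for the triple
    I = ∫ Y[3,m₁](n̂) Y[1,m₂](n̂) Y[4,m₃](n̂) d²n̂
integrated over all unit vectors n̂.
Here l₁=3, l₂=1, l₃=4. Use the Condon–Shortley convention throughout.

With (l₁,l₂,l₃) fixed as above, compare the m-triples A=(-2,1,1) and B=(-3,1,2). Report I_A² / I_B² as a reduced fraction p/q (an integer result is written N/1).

3/1

Same 3,1,4: normalisation and zero-m 3j drop out of the ratio.
A: Δ: 0! 6! 2! / 9! → 1/252; sum: t=0:+1/240 = 1/240; 3j²(3 1 4; -2 1 1) = Δ·Π!·Σ² = 1/84  (sign -1)
B: Δ: 0! 6! 2! / 9! → 1/252; sum: t=0:+1/1440 = 1/1440; 3j²(3 1 4; -3 1 2) = Δ·Π!·Σ² = 1/252  (sign +1)
I_A²/I_B² = (1/84)/(1/252) = 3/1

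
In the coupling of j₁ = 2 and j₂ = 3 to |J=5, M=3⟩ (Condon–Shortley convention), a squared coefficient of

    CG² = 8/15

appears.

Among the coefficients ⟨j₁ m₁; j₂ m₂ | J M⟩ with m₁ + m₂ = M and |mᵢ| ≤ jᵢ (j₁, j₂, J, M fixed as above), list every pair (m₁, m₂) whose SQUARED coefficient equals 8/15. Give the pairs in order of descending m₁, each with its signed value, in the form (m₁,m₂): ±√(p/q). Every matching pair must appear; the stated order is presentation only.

Admissible pairs with m₁+m₂ = M = 3: (0,3), (1,2), (2,1)
  (m₁,m₂)=(2,1): CG² = 1/3, CG = +√(1/3)
  (m₁,m₂)=(1,2): CG² = 8/15, CG = +√(8/15)   ← matches the target
  (m₁,m₂)=(0,3): CG² = 2/15, CG = +√(2/15)
Pairs with CG² = 8/15: (1,2): +√(8/15)

(1,2): +√(8/15)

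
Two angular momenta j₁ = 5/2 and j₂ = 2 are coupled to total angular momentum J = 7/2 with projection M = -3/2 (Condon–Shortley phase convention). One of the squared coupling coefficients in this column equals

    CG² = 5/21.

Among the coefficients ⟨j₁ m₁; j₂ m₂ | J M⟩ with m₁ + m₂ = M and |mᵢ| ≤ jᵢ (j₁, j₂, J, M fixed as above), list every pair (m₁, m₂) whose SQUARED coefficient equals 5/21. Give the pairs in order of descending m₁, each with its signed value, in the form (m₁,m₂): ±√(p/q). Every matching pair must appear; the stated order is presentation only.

(-5/2,1): −√(5/21)

Admissible pairs with m₁+m₂ = M = -3/2: (-5/2,1), (-3/2,0), (-1/2,-1), (1/2,-2)
  (m₁,m₂)=(1/2,-2): CG² = 8/21, CG = +√(8/21)
  (m₁,m₂)=(-1/2,-1): CG² = 2/21, CG = +√(2/21)
  (m₁,m₂)=(-3/2,0): CG² = 2/7, CG = −√(2/7)
  (m₁,m₂)=(-5/2,1): CG² = 5/21, CG = −√(5/21)   ← matches the target
Pairs with CG² = 5/21: (-5/2,1): −√(5/21)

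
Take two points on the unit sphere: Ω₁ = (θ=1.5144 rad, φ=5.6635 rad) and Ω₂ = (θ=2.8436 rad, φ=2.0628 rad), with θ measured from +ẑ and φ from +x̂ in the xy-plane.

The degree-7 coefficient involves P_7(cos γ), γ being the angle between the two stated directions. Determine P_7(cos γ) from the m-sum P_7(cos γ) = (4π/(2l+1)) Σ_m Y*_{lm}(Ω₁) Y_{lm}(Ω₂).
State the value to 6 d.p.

0.196904

Expand P_7 via completeness: Σ_{m} conj(Y_{7,m}) at Ω₁ times Y_{7,m} at Ω₂ —
  [-7]  conj(Y_{7,-7})(Ω₁) = -0.18093 + 0.46021j ; Y_{7,-7}(Ω₂) = -0.00003 - 0.00009j ; Δ = 0.00005 + 0.00000j
  [-6]  conj(Y_{7,-6})(Ω₁) = -0.08757 + 0.05694j ; Y_{7,-6}(Ω₂) = -0.00113 - 0.00022j ; Δ = 0.00011 - 0.00005j
  [-5]  conj(Y_{7,-5})(Ω₁) = 0.34866 + 0.01506j ; Y_{7,-5}(Ω₂) = -0.00549 + 0.00676j ; Δ = -0.00201 + 0.00228j
  [-4]  conj(Y_{7,-4})(Ω₁) = 0.09586 + 0.07483j ; Y_{7,-4}(Ω₂) = 0.01791 + 0.04268j ; Δ = -0.00148 + 0.00543j
  [-3]  conj(Y_{7,-3})(Ω₁) = -0.08739 - 0.29471j ; Y_{7,-3}(Ω₂) = 0.17310 + 0.01646j ; Δ = -0.01028 - 0.05245j
  [-2]  conj(Y_{7,-2})(Ω₁) = 0.04191 - 0.12180j ; Y_{7,-2}(Ω₂) = 0.24193 - 0.36386j ; Δ = -0.03418 - 0.04472j
  [-1]  conj(Y_{7,-1})(Ω₁) = -0.23757 + 0.16949j ; Y_{7,-1}(Ω₂) = -0.28678 - 0.53507j ; Δ = 0.15882 + 0.07851j
  [+0]  conj(Y_{7,0})(Ω₁) = -0.13089 + 0.00000j ; Y_{7,0}(Ω₂) = -0.09918 + 0.00000j ; Δ = 0.01298 + 0.00000j
  [+1]  conj(Y_{7,1})(Ω₁) = 0.23757 + 0.16949j ; Y_{7,1}(Ω₂) = 0.28678 - 0.53507j ; Δ = 0.15882 - 0.07851j
  [+2]  conj(Y_{7,2})(Ω₁) = 0.04191 + 0.12180j ; Y_{7,2}(Ω₂) = 0.24193 + 0.36386j ; Δ = -0.03418 + 0.04472j
  [+3]  conj(Y_{7,3})(Ω₁) = 0.08739 - 0.29471j ; Y_{7,3}(Ω₂) = -0.17310 + 0.01646j ; Δ = -0.01028 + 0.05245j
  [+4]  conj(Y_{7,4})(Ω₁) = 0.09586 - 0.07483j ; Y_{7,4}(Ω₂) = 0.01791 - 0.04268j ; Δ = -0.00148 - 0.00543j
  [+5]  conj(Y_{7,5})(Ω₁) = -0.34866 + 0.01506j ; Y_{7,5}(Ω₂) = 0.00549 + 0.00676j ; Δ = -0.00201 - 0.00228j
  [+6]  conj(Y_{7,6})(Ω₁) = -0.08757 - 0.05694j ; Y_{7,6}(Ω₂) = -0.00113 + 0.00022j ; Δ = 0.00011 + 0.00005j
  [+7]  conj(Y_{7,7})(Ω₁) = 0.18093 + 0.46021j ; Y_{7,7}(Ω₂) = 0.00003 - 0.00009j ; Δ = 0.00005 - 0.00000j
Accumulated sum 0.23504 - 0.00000j; after 4π/(2l+1) scaling, 0.19690 - 0.00000j ⇒ P_7 = 0.196904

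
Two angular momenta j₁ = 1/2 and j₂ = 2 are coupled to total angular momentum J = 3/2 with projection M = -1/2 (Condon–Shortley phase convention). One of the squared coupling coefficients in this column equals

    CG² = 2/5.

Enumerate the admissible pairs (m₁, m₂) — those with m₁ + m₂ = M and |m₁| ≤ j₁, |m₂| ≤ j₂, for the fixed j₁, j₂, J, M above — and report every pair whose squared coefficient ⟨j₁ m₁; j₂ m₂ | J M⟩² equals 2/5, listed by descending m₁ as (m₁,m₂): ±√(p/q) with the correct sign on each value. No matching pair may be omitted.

(-1/2,0): −√(2/5)

Admissible pairs with m₁+m₂ = M = -1/2: (-1/2,0), (1/2,-1)
  (m₁,m₂)=(1/2,-1): CG² = 3/5, CG = +√(3/5)
  (m₁,m₂)=(-1/2,0): CG² = 2/5, CG = −√(2/5)   ← matches the target
Pairs with CG² = 2/5: (-1/2,0): −√(2/5)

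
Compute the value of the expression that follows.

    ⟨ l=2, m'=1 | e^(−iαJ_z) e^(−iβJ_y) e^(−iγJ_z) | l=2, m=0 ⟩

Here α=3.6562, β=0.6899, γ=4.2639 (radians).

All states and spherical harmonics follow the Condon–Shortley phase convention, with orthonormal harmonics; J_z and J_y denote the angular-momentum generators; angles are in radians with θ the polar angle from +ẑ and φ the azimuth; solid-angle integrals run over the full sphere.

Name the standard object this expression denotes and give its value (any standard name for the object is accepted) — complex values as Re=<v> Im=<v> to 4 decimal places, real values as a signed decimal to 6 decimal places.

This is a Wigner D-matrix element — the rotation-matrix element ⟨l m'| R(α,β,γ) |l m⟩ in the angular-momentum basis.
First d^2_{1,0}(β=0.6899), then the phase factors e^{-i(1)α} and e^{-i(0)γ}:
With c≡cos(β/2)=0.941092 and s≡sin(β/2)=0.338150, N=[6·1·2·2]^{1/2}=4.898979
Admissible k: 0..1 (factorial args all ≥0)
  k=0: (−1)^1·4.8990/(2)·0.9411^3·0.3381^1 = -0.690369
  k=1: (−1)^2·4.8990/(2)·0.9411^1·0.3381^3 = +0.089132
d^2_{1,0}(0.6899) = -0.690369 +0.089132 = -0.601237
D = (-0.870486+0.492193i)·(-0.601237)·(+1.000000+0.000000i) = +0.523368-0.295925i

Wigner D-matrix element, Re=0.5234 Im=-0.2959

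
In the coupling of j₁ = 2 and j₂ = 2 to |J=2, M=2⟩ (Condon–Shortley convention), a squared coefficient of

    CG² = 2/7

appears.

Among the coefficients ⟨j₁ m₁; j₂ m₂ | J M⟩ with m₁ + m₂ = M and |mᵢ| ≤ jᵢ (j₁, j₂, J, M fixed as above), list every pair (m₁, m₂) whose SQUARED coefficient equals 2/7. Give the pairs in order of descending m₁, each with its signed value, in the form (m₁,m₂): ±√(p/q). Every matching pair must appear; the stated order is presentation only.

(2,0): +√(2/7); (0,2): +√(2/7)

Admissible pairs with m₁+m₂ = M = 2: (0,2), (1,1), (2,0)
  (m₁,m₂)=(2,0): CG² = 2/7, CG = +√(2/7)   ← matches the target
  (m₁,m₂)=(1,1): CG² = 3/7, CG = −√(3/7)
  (m₁,m₂)=(0,2): CG² = 2/7, CG = +√(2/7)   ← matches the target
Pairs with CG² = 2/7: (2,0): +√(2/7); (0,2): +√(2/7)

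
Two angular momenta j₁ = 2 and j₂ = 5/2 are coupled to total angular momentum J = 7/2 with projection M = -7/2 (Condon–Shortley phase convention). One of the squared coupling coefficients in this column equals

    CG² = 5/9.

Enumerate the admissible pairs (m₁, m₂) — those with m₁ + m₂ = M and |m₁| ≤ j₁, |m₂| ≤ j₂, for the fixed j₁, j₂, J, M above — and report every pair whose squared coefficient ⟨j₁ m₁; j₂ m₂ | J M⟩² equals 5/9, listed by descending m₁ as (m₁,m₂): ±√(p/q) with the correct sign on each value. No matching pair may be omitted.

Admissible pairs with m₁+m₂ = M = -7/2: (-2,-3/2), (-1,-5/2)
  (m₁,m₂)=(-1,-5/2): CG² = 5/9, CG = +√(5/9)   ← matches the target
  (m₁,m₂)=(-2,-3/2): CG² = 4/9, CG = −√(4/9)
Pairs with CG² = 5/9: (-1,-5/2): +√(5/9)

(-1,-5/2): +√(5/9)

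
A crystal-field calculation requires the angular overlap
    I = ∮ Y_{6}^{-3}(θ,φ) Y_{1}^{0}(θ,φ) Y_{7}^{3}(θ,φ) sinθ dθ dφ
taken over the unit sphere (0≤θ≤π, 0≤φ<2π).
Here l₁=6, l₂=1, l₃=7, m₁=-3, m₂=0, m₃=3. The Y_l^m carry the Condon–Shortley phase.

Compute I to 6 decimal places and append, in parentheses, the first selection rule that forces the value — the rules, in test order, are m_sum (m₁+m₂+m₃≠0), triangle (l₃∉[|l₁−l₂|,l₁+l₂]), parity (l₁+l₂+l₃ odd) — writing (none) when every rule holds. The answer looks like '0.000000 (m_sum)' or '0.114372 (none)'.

-0.221293 (none)

Rules hold: Σm=0, L=14 even, 5≤7≤7.
N = 13·3·15 = 585
Δ = 0!·12!·2!/15! = 1/1365
Racah Σ t=0..0: t=0:+1/518400 = 1/518400
⇒ 3j(6 1 7; 0 0 0)² = 7/195, sgn -1
Racah Σ t=0..0: t=0:+1/2177280 = 1/2177280
⇒ 3j(6 1 7; -3 0 3)² = 8/273, sgn +1
4πI² = N·(3j₀)²·(3jₘ)² = 8/13
I = -1·√(0.615385/4π) = -0.22129336
No selection rule forces the value: the integral is nonzero (none).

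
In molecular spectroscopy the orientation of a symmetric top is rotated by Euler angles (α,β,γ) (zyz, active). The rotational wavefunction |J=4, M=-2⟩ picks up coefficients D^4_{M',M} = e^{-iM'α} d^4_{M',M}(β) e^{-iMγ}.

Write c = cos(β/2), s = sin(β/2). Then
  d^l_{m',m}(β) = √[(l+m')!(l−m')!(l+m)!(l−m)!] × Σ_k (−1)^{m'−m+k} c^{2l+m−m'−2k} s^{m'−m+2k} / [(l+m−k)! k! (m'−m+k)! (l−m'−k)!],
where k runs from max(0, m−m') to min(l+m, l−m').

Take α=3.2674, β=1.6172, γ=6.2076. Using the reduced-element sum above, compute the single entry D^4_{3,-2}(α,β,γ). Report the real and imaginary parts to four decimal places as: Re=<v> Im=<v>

First d^4_{3,-2}(β=1.6172), then the phase factors e^{-i(3)α} and e^{-i(-2)γ}:
With c≡cos(β/2)=0.690512 and s≡sin(β/2)=0.723321, N=[5040·1·2·720]^{1/2}=2693.993318
The bounds max(0,m−m')=0 and min(l+m,l−m')=1 give 2 terms
  k=0: (−1)^5·2693.9933/(240)·0.6905^3·0.7233^5 = -0.731736
  k=1: (−1)^6·2693.9933/(720)·0.6905^1·0.7233^7 = +0.267641
d^4_{3,-2}(1.6172) = -0.731736 +0.267641 = -0.464095
Phases: e^{-i·(3)·3.2674}=-0.929618+0.368525i, e^{-i·(-2)·6.2076}=+0.988595-0.150595i ⇒ D=+0.400754-0.234051i

Re=0.4008 Im=-0.2341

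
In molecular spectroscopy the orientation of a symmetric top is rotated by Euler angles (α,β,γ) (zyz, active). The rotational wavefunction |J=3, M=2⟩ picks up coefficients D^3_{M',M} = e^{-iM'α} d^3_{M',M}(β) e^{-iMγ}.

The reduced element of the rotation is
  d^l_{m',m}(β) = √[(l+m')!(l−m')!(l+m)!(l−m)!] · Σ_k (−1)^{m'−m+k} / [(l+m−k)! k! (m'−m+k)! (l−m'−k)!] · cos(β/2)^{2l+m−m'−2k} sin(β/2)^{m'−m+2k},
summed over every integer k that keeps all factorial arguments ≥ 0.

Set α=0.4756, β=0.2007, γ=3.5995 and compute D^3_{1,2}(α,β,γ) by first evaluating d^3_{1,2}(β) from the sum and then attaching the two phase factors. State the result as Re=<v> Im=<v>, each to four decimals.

Re=0.0540 Im=-0.2978

First d^3_{1,2}(β=0.2007), then the phase factors e^{-i(1)α} and e^{-i(2)γ}:
Half-angle: c=0.994969, s=0.100182. N=√(24·2·120·1)=75.894664
k∈{1,2} keeps every argument non-negative
  k=1: (−1)^0·75.8947/(24)·0.9950^5·0.1002^1 = +0.308913
  k=2: (−1)^1·75.8947/(12)·0.9950^3·0.1002^3 = -0.006264
d^3_{1,2}(0.2007) = +0.308913 -0.006264 = +0.302650
Attach z-rotation phases: D = e^{-i(1)(0.4756)}·(+0.302650)·e^{-i(2)(3.5995)} = +0.053999-0.297793i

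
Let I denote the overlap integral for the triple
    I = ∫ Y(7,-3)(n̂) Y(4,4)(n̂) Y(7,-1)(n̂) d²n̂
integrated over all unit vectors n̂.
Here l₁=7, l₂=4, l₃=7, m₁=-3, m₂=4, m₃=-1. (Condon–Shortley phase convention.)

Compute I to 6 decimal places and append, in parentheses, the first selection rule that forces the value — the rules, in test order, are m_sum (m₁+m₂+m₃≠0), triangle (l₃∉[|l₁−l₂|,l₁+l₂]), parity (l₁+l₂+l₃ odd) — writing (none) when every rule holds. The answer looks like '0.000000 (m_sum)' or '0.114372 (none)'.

-0.167274 (none)

m-sum 0 ✓  L=18 even ✓  3≤7≤11 ✓
Π(2lᵢ+1) = 15×9×15 = 2025
triangle coeff Δ(7,4,7) = 1/58198140
Σ_t [0,4]: t=0:+1/17418240 t=1:−1/622080 t=2:+1/230400 t=3:−1/622080 t=4:+1/17418240 = 1/806400
(3j)²=2268/230945 [(7 4 7; 0 0 0)], sign=-1
Σ_t [4,4]: t=4:+1/9953280 = 1/9953280
(3j)²=2450/138567 [(7 4 7; -3 4 -1)], sign=+1
⇒ 4πI² = 750141000/2133423721
I = (-1)√(750141000/2133423721/(4π)) = -0.16727381
No selection rule forces the value: the integral is nonzero (none).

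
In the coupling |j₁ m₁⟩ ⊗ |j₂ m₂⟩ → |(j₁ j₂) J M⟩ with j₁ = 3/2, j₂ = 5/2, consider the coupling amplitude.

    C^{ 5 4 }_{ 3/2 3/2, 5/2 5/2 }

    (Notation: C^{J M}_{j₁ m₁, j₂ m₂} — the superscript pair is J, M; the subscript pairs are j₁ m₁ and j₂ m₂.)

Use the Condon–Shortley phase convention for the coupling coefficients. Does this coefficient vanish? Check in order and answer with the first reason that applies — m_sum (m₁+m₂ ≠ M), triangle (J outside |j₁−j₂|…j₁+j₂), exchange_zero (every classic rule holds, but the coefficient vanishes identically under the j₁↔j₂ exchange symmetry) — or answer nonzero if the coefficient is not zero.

triangle

m-sum: m₁+m₂ = 3/2+5/2 = 4, M = 4  ✓
triangle: need |j₁−j₂| ≤ J ≤ j₁+j₂, i.e. J ∈ [1, 4]; J = 5 is outside ✗ ⇒ coefficient is 0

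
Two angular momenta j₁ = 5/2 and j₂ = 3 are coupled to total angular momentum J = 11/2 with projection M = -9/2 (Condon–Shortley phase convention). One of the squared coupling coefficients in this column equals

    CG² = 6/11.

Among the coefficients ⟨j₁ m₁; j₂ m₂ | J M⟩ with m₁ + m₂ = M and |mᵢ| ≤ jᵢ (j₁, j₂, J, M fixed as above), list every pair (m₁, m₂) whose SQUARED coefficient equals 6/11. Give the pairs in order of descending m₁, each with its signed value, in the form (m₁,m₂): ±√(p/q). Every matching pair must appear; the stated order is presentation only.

Admissible pairs with m₁+m₂ = M = -9/2: (-5/2,-2), (-3/2,-3)
  (m₁,m₂)=(-3/2,-3): CG² = 5/11, CG = +√(5/11)
  (m₁,m₂)=(-5/2,-2): CG² = 6/11, CG = +√(6/11)   ← matches the target
Pairs with CG² = 6/11: (-5/2,-2): +√(6/11)

(-5/2,-2): +√(6/11)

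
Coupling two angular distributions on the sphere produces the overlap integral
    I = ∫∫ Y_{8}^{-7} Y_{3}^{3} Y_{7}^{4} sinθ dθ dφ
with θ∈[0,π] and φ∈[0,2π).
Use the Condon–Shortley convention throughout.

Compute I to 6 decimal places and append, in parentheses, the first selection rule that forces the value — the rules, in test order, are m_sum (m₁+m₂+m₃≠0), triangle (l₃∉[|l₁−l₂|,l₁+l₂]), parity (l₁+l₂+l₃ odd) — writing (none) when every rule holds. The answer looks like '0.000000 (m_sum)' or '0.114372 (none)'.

Checks pass: Σm=0; 18 even; l₃=7∈[5,11].
(2·8+1)(2·3+1)(2·7+1) = 1785
Δ: 4! 12! 2! / 19! → 1/5290740
sum: t=1:−1/7257600 t=2:+1/2073600 t=3:−1/7257600 = 1/4838400
3j²(8 3 7; 0 0 0) = Δ·Π!·Σ² = 252/20995  (sign -1)
sum: t=4:+1/1916006400 = 1/1916006400
3j²(8 3 7; -7 3 4) = Δ·Π!·Σ² = 15/1292  (sign -1)
combine: 4πI² = 1785·252/20995·15/1292 = 19845/79781
take √, sign +1: I = 0.14069248
No selection rule forces the value: the integral is nonzero (none).

0.140692 (none)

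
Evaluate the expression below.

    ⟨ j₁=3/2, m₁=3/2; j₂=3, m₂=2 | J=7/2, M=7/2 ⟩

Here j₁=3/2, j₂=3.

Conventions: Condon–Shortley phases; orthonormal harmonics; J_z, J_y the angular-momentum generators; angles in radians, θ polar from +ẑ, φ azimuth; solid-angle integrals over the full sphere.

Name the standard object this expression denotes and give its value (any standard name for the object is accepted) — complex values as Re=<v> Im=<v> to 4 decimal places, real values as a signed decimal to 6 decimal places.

Clebsch–Gordan coefficient, +√(1/3) ≈ +0.577350

This is a Clebsch–Gordan (vector-coupling) coefficient.
√[8·1!2!5!/9! · 3!0!5!1!7!0!] = √(19200)
  +(−1)^0/∏(0,1,0,5,2,0)! = 1/240  (running 1/240)
⟨..|..⟩ = √(19200)·(1/240) = +0.577350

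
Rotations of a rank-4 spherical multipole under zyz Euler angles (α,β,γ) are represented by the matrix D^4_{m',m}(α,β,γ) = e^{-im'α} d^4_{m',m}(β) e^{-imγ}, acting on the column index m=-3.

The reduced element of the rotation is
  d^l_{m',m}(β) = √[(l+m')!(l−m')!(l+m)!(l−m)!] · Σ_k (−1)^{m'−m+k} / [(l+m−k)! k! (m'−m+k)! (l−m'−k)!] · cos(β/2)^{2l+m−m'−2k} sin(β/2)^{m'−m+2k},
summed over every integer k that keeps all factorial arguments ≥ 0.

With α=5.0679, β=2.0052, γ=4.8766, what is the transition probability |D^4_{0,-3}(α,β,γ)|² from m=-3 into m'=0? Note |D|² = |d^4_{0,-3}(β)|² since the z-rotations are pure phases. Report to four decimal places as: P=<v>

D^4_{0,-3}(5.0679,2.0052,4.8766) = e^{-i·0·5.0679}·d^4_{0,-3}(2.0052)·e^{-i·-3·4.8766}. Compute d first:
c=cos(2.005200/2)=0.538113, s=sin(2.005200/2)=0.842873; N=√[24·24·1·5040]=1703.830978
The bounds max(0,m−m')=0 and min(l+m,l−m')=1 give 2 terms
  k=0: (−1)^3·1703.8310/(144)·0.5381^5·0.8429^3 = -0.319681
  k=1: (−1)^4·1703.8310/(144)·0.5381^3·0.8429^5 = +0.784322
d^4_{0,-3}(2.0052) = -0.319681 +0.784322 = +0.464641
|D^4_{0,-3}|² = |d^4_{0,-3}(β)|² = (+0.464641)² = 0.215891 (the z-rotation phases have unit modulus)

P=0.2159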